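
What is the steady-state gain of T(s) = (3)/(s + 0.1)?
DC gain = T(0) = num(0)/den(0) = 3/0.1 = 30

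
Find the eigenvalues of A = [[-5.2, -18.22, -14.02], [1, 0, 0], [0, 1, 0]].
Eigenvalues solve det(λI - A) = 0.
Characteristic polynomial: λ^3 + 5.2*λ^2 + 18.22*λ + 14.02 = 0.
Factor: (λ + 1)(λ^2 + 4.2*λ + 14.02) = 0.
Roots: -1, -2.1 + 3.1j, -2.1 - 3.1j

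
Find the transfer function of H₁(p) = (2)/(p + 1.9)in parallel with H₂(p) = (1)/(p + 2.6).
Parallel: H = H₁ + H₂ = (n₁·d₂ + n₂·d₁)/(d₁·d₂).
n₁·d₂ = 2*p + 5.2. n₂·d₁ = p + 1.9. Sum = 3*p + 7.1. d₁·d₂ = p^2 + 4.5*p + 4.94.
H(p) = (3*p + 7.1)/(p^2 + 4.5*p + 4.94)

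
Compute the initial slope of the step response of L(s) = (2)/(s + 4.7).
IVT: y'(0⁺) = lim_{s→∞} s²·Y(s) = lim_{s→∞} s·L(s).
deg(num) = 0, deg(den) = 1, relative degree = 1, so s·L(s) → (leading num)/(leading den) = 2/1 = 2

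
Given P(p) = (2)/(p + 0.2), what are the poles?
Set denominator = 0: p + 0.2 = 0 → Poles: -0.2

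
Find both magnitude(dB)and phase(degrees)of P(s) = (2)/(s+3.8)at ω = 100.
Substitute s = j*100: P(j100) = 0.000758904 - 0.0199712j.
|P| = 20*log₁₀(sqrt(Re²+Im²)) = -33.99 dB.
∠P = atan2(Im, Re) = -87.82°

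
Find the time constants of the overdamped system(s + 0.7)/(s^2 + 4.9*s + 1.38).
Overdamped: real poles at -0.3, -4.6. τ = -1/pole → τ₁ = 3.333, τ₂ = 0.2174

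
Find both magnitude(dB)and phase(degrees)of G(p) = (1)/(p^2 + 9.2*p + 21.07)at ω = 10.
Substitute p = j*10: G(j10) = -0.0053716 - 0.00626108j.
|G| = 20*log₁₀(sqrt(Re²+Im²)) = -41.67 dB.
∠G = atan2(Im, Re) = -130.63°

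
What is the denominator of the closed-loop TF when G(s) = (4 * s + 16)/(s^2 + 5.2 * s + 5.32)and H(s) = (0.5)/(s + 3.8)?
Characteristic poly = G_den * H_den + G_num * H_num = (s^3 + 9*s^2 + 25.08*s + 20.216) + (2*s + 8) = s^3 + 9*s^2 + 27.08*s + 28.216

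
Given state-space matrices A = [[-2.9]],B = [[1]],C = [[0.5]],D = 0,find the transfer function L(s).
L(s) = C(sI - A)⁻¹B + D.
Characteristic polynomial det(sI - A) = s + 2.9.
Numerator from C·adj(sI-A)·B + D·det(sI-A) = 0.5.
L(s) = (0.5)/(s + 2.9)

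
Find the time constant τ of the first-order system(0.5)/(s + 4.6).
First-order system: τ = -1/pole. Pole = -4.6. τ = -1/(-4.6) = 0.2174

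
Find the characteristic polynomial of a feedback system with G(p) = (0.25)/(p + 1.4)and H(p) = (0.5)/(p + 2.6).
Characteristic poly = G_den * H_den + G_num * H_num = (p^2 + 4*p + 3.64) + (0.125) = p^2 + 4*p + 3.765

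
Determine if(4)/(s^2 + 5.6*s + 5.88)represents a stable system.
Denominator: s^2 + 5.6*s + 5.88 = (s + 4.2)(s + 1.4). Poles: -1.4, -4.2. All Re(p)<0: Yes (stable)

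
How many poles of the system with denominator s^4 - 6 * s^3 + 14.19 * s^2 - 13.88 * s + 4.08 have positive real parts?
s^4 - 6*s^3 + 14.19*s^2 - 13.88*s + 4.08 = (s - 1.5)(s - 0.5)(s^2 - 4*s + 5.44). Poles: 0.5, 1.5, 2 + 1.2j, 2 - 1.2j. RHP poles (Re>0): 4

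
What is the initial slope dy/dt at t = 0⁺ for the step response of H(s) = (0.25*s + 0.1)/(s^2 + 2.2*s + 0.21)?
IVT: y'(0⁺) = lim_{s→∞} s²·Y(s) = lim_{s→∞} s·H(s).
deg(num) = 1, deg(den) = 2, relative degree = 1, so s·H(s) → (leading num)/(leading den) = 0.25/1 = 0.25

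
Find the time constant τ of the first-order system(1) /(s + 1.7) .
First-order system: τ = -1/pole. Pole = -1.7. τ = -1/(-1.7) = 0.5882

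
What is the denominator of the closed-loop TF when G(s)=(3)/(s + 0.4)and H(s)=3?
Characteristic poly = G_den * H_den + G_num * H_num = (s + 0.4) + (9) = s + 9.4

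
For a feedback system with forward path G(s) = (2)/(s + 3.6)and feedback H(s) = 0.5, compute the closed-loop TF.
Closed-loop T = G/(1+GH).
Numerator: G_num * H_den = 2.
Denominator: G_den * H_den + G_num * H_num = (s + 3.6) + (1) = s + 4.6.
T(s) = (2)/(s + 4.6)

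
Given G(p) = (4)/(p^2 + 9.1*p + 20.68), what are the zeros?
Numerator is a nonzero constant (4) → Zeros: none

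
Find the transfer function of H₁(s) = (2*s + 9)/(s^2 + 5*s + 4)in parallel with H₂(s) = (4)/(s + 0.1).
Parallel: H = H₁ + H₂ = (n₁·d₂ + n₂·d₁)/(d₁·d₂).
n₁·d₂ = 2*s^2 + 9.2*s + 0.9. n₂·d₁ = 4*s^2 + 20*s + 16. Sum = 6*s^2 + 29.2*s + 16.9. d₁·d₂ = s^3 + 5.1*s^2 + 4.5*s + 0.4.
H(s) = (6*s^2 + 29.2*s + 16.9)/(s^3 + 5.1*s^2 + 4.5*s + 0.4)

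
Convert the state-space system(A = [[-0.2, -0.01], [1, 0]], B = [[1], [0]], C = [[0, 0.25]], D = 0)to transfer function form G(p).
G(p) = C(pI - A)⁻¹B + D.
Characteristic polynomial det(pI - A) = p^2 + 0.2*p + 0.01.
Numerator from C·adj(pI-A)·B + D·det(pI-A) = 0.25.
G(p) = (0.25)/(p^2 + 0.2*p + 0.01)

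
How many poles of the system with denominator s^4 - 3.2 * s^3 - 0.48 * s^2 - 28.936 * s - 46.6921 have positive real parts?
s^4 - 3.2*s^3 - 0.48*s^2 - 28.936*s - 46.6921 = (s - 4.9)(s + 1.3)(s^2 + 0.4*s + 7.33). Poles: -0.2 + 2.7j, -0.2 - 2.7j, -1.3, 4.9. RHP poles (Re>0): 1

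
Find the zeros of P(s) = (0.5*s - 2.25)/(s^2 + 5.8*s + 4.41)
Set numerator = 0: 0.5*s - 2.25 = 0 → Zeros: 4.5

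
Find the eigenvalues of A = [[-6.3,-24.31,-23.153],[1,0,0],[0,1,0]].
Eigenvalues solve det(λI - A) = 0.
Characteristic polynomial: λ^3 + 6.3*λ^2 + 24.31*λ + 23.153 = 0.
Factor: (λ + 1.3)(λ^2 + 5*λ + 17.81) = 0.
Roots: -1.3, -2.5 + 3.4j, -2.5 - 3.4j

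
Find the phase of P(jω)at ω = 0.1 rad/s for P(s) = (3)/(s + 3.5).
Substitute s = j*0.1: P(j0.1) = 0.856444 - 0.0244698j.
∠P(j0.1) = atan2(Im, Re) = atan2(-0.0244698, 0.856444) = -1.64°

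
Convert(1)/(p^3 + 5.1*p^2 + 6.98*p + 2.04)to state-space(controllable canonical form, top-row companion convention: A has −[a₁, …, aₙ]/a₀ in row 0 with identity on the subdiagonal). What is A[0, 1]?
Reachable canonical form for den = p^3 + 5.1*p^2 + 6.98*p + 2.04: top row of A = -[a₁,a₂,...,aₙ]/a₀, ones on the subdiagonal, zeros elsewhere.
A = [[-5.1, -6.98, -2.04], [1, 0, 0], [0, 1, 0]].
A[0,1] = -6.98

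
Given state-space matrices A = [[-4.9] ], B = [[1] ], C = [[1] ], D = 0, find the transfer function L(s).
L(s) = C(sI - A)⁻¹B + D.
Characteristic polynomial det(sI - A) = s + 4.9.
Numerator from C·adj(sI-A)·B + D·det(sI-A) = 1.
L(s) = (1)/(s + 4.9)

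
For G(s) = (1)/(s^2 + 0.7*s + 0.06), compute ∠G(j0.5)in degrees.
Substitute s = j*0.5: G(j0.5) = -1.19798 - 2.20681j.
∠G(j0.5) = atan2(Im, Re) = atan2(-2.20681, -1.19798) = -118.50°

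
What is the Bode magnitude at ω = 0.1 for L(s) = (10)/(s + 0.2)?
Substitute s = j*0.1: L(j0.1) = 40 - 20j.
|L(j0.1)| = sqrt(Re² + Im²) = 44.72.
20*log₁₀(44.72) = 33.01 dB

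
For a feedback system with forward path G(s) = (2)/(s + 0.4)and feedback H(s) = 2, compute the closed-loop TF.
Closed-loop T = G/(1+GH).
Numerator: G_num * H_den = 2.
Denominator: G_den * H_den + G_num * H_num = (s + 0.4) + (4) = s + 4.4.
T(s) = (2)/(s + 4.4)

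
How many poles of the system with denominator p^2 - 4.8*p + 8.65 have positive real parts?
Poles: 2.4 + 1.7j, 2.4 - 1.7j. RHP poles (Re>0): 2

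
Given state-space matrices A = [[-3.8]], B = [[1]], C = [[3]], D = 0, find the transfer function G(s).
G(s) = C(sI - A)⁻¹B + D.
Characteristic polynomial det(sI - A) = s + 3.8.
Numerator from C·adj(sI-A)·B + D·det(sI-A) = 3.
G(s) = (3)/(s + 3.8)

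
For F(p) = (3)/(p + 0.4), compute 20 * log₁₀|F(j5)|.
Substitute p = j*5: F(j5) = 0.0476948 - 0.596184j.
|F(j5)| = sqrt(Re² + Im²) = 0.5981.
20*log₁₀(0.5981) = -4.46 dB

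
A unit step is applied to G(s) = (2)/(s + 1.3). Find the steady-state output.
FVT: lim_{t→∞} y(t) = lim_{s→0} s*Y(s) where Y(s) = G(s)/s.
= lim_{s→0} G(s) = G(0) = num(0)/den(0) = 2/1.3 = 1.538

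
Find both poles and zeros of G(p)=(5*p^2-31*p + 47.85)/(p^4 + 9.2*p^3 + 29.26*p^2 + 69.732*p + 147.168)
Set denominator = 0: p^4 + 9.2*p^3 + 29.26*p^2 + 69.732*p + 147.168 = (p + 4.2)(p + 4.8)(p^2 + 0.2*p + 7.3) = 0 → Poles: -0.1 + 2.7j, -0.1 - 2.7j, -4.2, -4.8
Set numerator = 0: 5*p^2 - 31*p + 47.85 = 5*(p - 3.3)(p - 2.9) = 0 → Zeros: 2.9, 3.3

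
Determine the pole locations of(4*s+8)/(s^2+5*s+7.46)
Set denominator = 0: s^2 + 5*s + 7.46 = 0 → Poles: -2.5 + 1.1j, -2.5 - 1.1j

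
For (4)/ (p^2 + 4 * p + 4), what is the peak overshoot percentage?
Standard form: ωn²/(p²+2ζωn·p+ωn²) → ωn = 2, ζ = 1.
ζ ≥ 1, so the response is non-oscillatory: peak overshoot = 0%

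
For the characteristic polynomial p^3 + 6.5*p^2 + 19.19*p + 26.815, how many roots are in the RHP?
p^3 + 6.5*p^2 + 19.19*p + 26.815 = (p + 3.1)(p^2 + 3.4*p + 8.65). Poles: -1.7 + 2.4j, -1.7 - 2.4j, -3.1. RHP poles (Re>0): 0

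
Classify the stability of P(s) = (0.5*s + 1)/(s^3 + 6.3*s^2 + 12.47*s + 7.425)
Denominator: s^3 + 6.3*s^2 + 12.47*s + 7.425 = (s + 2.5)(s + 1.1)(s + 2.7). Poles: -1.1, -2.5, -2.7. Stable (all poles in LHP)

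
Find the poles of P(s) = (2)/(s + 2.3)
Set denominator = 0: s + 2.3 = 0 → Poles: -2.3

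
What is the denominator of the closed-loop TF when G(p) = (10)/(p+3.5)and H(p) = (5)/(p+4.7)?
Characteristic poly = G_den * H_den + G_num * H_num = (p^2 + 8.2*p + 16.45) + (50) = p^2 + 8.2*p + 66.45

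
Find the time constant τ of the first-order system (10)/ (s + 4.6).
First-order system: τ = -1/pole. Pole = -4.6. τ = -1/(-4.6) = 0.2174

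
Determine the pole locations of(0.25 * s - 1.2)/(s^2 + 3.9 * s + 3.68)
Set denominator = 0: s^2 + 3.9*s + 3.68 = (s + 1.6)(s + 2.3) = 0 → Poles: -1.6, -2.3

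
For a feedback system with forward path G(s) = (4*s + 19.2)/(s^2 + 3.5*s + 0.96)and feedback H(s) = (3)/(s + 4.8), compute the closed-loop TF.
Closed-loop T = G/(1+GH).
Numerator: G_num * H_den = 4*s^2 + 38.4*s + 92.16.
Denominator: G_den * H_den + G_num * H_num = (s^3 + 8.3*s^2 + 17.76*s + 4.608) + (12*s + 57.6) = s^3 + 8.3*s^2 + 29.76*s + 62.208.
T(s) = (4*s^2 + 38.4*s + 92.16)/(s^3 + 8.3*s^2 + 29.76*s + 62.208)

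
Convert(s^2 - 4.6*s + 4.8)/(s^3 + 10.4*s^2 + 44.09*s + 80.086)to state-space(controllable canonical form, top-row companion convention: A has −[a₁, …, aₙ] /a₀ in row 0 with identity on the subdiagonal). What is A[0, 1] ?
Reachable canonical form for den = s^3 + 10.4*s^2 + 44.09*s + 80.086: top row of A = -[a₁,a₂,...,aₙ]/a₀, ones on the subdiagonal, zeros elsewhere.
A = [[-10.4, -44.09, -80.086], [1, 0, 0], [0, 1, 0]].
A[0,1] = -44.09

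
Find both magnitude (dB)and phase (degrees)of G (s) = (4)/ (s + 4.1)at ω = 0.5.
Substitute s = j*0.5: G(j0.5) = 0.961313 - 0.117233j.
|G| = 20*log₁₀(sqrt(Re²+Im²)) = -0.28 dB.
∠G = atan2(Im, Re) = -6.95°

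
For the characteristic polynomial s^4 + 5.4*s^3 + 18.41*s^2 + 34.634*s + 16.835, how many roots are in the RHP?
s^4 + 5.4*s^3 + 18.41*s^2 + 34.634*s + 16.835 = (s + 0.7)(s + 2.5)(s^2 + 2.2*s + 9.62). Poles: -0.7, -1.1 + 2.9j, -1.1 - 2.9j, -2.5. RHP poles (Re>0): 0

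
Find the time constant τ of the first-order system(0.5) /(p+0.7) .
First-order system: τ = -1/pole. Pole = -0.7. τ = -1/(-0.7) = 1.429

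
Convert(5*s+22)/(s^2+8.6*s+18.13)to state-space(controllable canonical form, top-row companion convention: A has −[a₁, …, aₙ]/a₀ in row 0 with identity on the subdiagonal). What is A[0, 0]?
Reachable canonical form for den = s^2 + 8.6*s + 18.13: top row of A = -[a₁,a₂,...,aₙ]/a₀, ones on the subdiagonal, zeros elsewhere.
A = [[-8.6, -18.13], [1, 0]].
A[0,0] = -8.6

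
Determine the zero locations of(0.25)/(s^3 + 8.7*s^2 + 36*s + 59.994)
Numerator is a nonzero constant (0.25) → Zeros: none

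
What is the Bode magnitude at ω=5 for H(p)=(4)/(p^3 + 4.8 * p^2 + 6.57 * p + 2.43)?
Substitute p = j*5: H(j5) = -0.0210752 + 0.0165185j.
|H(j5)| = sqrt(Re² + Im²) = 0.02678.
20*log₁₀(0.02678) = -31.44 dB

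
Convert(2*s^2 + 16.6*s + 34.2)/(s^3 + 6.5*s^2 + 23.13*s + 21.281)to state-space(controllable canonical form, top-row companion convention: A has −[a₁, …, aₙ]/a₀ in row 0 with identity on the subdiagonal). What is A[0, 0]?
Reachable canonical form for den = s^3 + 6.5*s^2 + 23.13*s + 21.281: top row of A = -[a₁,a₂,...,aₙ]/a₀, ones on the subdiagonal, zeros elsewhere.
A = [[-6.5, -23.13, -21.281], [1, 0, 0], [0, 1, 0]].
A[0,0] = -6.5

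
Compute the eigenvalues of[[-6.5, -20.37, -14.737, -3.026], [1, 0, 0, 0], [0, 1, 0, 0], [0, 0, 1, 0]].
Eigenvalues solve det(λI - A) = 0.
Characteristic polynomial: λ^4 + 6.5*λ^3 + 20.37*λ^2 + 14.737*λ + 3.026 = 0.
Factor: (λ + 0.4)(λ + 0.5)(λ^2 + 5.6*λ + 15.13) = 0.
Roots: -0.4, -0.5, -2.8 + 2.7j, -2.8 - 2.7j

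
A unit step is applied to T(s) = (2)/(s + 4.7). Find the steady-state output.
FVT: lim_{t→∞} y(t) = lim_{s→0} s*Y(s) where Y(s) = T(s)/s.
= lim_{s→0} T(s) = T(0) = num(0)/den(0) = 2/4.7 = 0.4255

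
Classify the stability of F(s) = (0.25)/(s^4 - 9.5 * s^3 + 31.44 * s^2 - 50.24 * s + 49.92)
Denominator: s^4 - 9.5*s^3 + 31.44*s^2 - 50.24*s + 49.92 = (s - 3.9)(s - 4)(s^2 - 1.6*s + 3.2). Poles: 0.8 + 1.6j, 0.8 - 1.6j, 3.9, 4. Unstable (4 pole(s) in RHP)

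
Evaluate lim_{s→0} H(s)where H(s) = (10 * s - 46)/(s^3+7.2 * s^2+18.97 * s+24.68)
DC gain = H(0) = num(0)/den(0) = -46/24.68 = -1.864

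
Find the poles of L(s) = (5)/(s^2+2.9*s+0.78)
Set denominator = 0: s^2 + 2.9*s + 0.78 = (s + 2.6)(s + 0.3) = 0 → Poles: -0.3, -2.6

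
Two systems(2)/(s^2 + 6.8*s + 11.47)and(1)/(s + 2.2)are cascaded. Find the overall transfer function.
Series: H = H₁ · H₂ = (n₁·n₂)/(d₁·d₂).
Num: n₁·n₂ = 2. Den: d₁·d₂ = s^3 + 9*s^2 + 26.43*s + 25.234.
H(s) = (2)/(s^3 + 9*s^2 + 26.43*s + 25.234)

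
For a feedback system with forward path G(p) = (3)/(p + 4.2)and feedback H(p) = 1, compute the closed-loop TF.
Closed-loop T = G/(1+GH).
Numerator: G_num * H_den = 3.
Denominator: G_den * H_den + G_num * H_num = (p + 4.2) + (3) = p + 7.2.
T(p) = (3)/(p + 7.2)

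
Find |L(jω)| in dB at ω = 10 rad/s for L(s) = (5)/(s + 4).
Substitute s = j*10: L(j10) = 0.172414 - 0.431034j.
|L(j10)| = sqrt(Re² + Im²) = 0.4642.
20*log₁₀(0.4642) = -6.67 dB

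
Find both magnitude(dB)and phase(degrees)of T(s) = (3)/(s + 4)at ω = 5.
Substitute s = j*5: T(j5) = 0.292683 - 0.365854j.
|T| = 20*log₁₀(sqrt(Re²+Im²)) = -6.59 dB.
∠T = atan2(Im, Re) = -51.34°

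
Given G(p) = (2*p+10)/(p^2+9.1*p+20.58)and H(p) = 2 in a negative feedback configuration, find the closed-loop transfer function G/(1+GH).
Closed-loop T = G/(1+GH).
Numerator: G_num * H_den = 2*p + 10.
Denominator: G_den * H_den + G_num * H_num = (p^2 + 9.1*p + 20.58) + (4*p + 20) = p^2 + 13.1*p + 40.58.
T(p) = (2*p + 10)/(p^2 + 13.1*p + 40.58)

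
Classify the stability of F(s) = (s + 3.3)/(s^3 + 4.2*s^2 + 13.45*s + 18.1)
Denominator: s^3 + 4.2*s^2 + 13.45*s + 18.1 = (s + 2)(s^2 + 2.2*s + 9.05). Poles: -1.1 + 2.8j, -1.1 - 2.8j, -2. Stable (all poles in LHP)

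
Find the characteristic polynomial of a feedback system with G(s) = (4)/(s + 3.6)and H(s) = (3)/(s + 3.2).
Characteristic poly = G_den * H_den + G_num * H_num = (s^2 + 6.8*s + 11.52) + (12) = s^2 + 6.8*s + 23.52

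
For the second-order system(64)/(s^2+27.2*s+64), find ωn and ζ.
Standard form: ωn²/(s²+2ζωn·s+ωn²).
const=64=ωn² → ωn=8, s coeff=27.2=2ζωn → ζ=1.7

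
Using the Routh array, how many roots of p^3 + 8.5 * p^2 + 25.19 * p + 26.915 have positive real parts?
Routh array:
p^3: [1, 25.19]; p^2: [8.5, 26.915]; p^1: [22.0235]; p^0: [26.915]
First column: [1, 8.5, 22.0235, 26.915]. Sign changes = RHP roots = 0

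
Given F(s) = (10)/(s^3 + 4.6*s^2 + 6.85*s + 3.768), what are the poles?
Set denominator = 0: s^3 + 4.6*s^2 + 6.85*s + 3.768 = (s + 2.4)(s^2 + 2.2*s + 1.57) = 0 → Poles: -1.1 + 0.6j, -1.1 - 0.6j, -2.4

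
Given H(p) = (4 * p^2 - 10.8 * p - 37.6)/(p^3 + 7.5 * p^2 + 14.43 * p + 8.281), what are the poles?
Set denominator = 0: p^3 + 7.5*p^2 + 14.43*p + 8.281 = (p + 1.3)(p + 1.3)(p + 4.9) = 0 → Poles: -1.3, -1.3, -4.9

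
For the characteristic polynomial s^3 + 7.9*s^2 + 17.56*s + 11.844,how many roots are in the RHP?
s^3 + 7.9*s^2 + 17.56*s + 11.844 = (s + 1.4)(s + 4.7)(s + 1.8). Poles: -1.4, -1.8, -4.7. RHP poles (Re>0): 0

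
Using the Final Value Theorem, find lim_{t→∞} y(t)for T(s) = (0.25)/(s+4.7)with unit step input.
FVT: lim_{t→∞} y(t) = lim_{s→0} s*Y(s) where Y(s) = T(s)/s.
= lim_{s→0} T(s) = T(0) = num(0)/den(0) = 0.25/4.7 = 0.05319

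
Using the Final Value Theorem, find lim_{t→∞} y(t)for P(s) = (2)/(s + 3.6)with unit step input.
FVT: lim_{t→∞} y(t) = lim_{s→0} s*Y(s) where Y(s) = P(s)/s.
= lim_{s→0} P(s) = P(0) = num(0)/den(0) = 2/3.6 = 0.5556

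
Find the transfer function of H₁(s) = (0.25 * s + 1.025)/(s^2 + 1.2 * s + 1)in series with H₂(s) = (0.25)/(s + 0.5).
Series: H = H₁ · H₂ = (n₁·n₂)/(d₁·d₂).
Num: n₁·n₂ = 0.0625*s + 0.25625. Den: d₁·d₂ = s^3 + 1.7*s^2 + 1.6*s + 0.5.
H(s) = (0.0625*s + 0.25625)/(s^3 + 1.7*s^2 + 1.6*s + 0.5)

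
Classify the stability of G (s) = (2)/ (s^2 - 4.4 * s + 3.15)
Denominator: s^2 - 4.4*s + 3.15 = (s - 3.5)(s - 0.9). Poles: 0.9, 3.5. Unstable (2 pole(s) in RHP)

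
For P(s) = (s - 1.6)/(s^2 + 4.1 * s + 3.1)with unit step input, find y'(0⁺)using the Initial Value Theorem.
IVT: y'(0⁺) = lim_{s→∞} s²·Y(s) = lim_{s→∞} s·P(s).
deg(num) = 1, deg(den) = 2, relative degree = 1, so s·P(s) → (leading num)/(leading den) = 1/1 = 1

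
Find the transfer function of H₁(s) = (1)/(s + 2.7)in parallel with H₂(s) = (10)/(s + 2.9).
Parallel: H = H₁ + H₂ = (n₁·d₂ + n₂·d₁)/(d₁·d₂).
n₁·d₂ = s + 2.9. n₂·d₁ = 10*s + 27. Sum = 11*s + 29.9. d₁·d₂ = s^2 + 5.6*s + 7.83.
H(s) = (11*s + 29.9)/(s^2 + 5.6*s + 7.83)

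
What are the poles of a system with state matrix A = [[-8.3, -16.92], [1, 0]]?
Eigenvalues solve det(λI - A) = 0.
Characteristic polynomial: λ^2 + 8.3*λ + 16.92 = 0.
Factor: (λ + 4.7)(λ + 3.6) = 0.
Roots: -3.6, -4.7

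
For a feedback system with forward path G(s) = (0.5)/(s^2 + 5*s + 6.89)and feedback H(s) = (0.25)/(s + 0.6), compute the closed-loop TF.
Closed-loop T = G/(1+GH).
Numerator: G_num * H_den = 0.5*s + 0.3.
Denominator: G_den * H_den + G_num * H_num = (s^3 + 5.6*s^2 + 9.89*s + 4.134) + (0.125) = s^3 + 5.6*s^2 + 9.89*s + 4.259.
T(s) = (0.5*s + 0.3)/(s^3 + 5.6*s^2 + 9.89*s + 4.259)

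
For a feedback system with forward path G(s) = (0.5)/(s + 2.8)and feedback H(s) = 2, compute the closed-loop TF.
Closed-loop T = G/(1+GH).
Numerator: G_num * H_den = 0.5.
Denominator: G_den * H_den + G_num * H_num = (s + 2.8) + (1) = s + 3.8.
T(s) = (0.5)/(s + 3.8)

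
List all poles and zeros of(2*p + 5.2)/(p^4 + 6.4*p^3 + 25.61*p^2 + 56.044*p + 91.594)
Set denominator = 0: p^4 + 6.4*p^3 + 25.61*p^2 + 56.044*p + 91.594 = (p^2 + 5.2*p + 11.17)(p^2 + 1.2*p + 8.2) = 0 → Poles: -0.6 + 2.8j, -0.6 - 2.8j, -2.6 + 2.1j, -2.6 - 2.1j
Set numerator = 0: 2*p + 5.2 = 0 → Zeros: -2.6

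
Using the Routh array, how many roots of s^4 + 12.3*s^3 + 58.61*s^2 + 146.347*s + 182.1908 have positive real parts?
Routh array:
s^4: [1, 58.61, 182.1908]; s^3: [12.3, 146.347]; s^2: [46.7119, 182.1908]; s^1: [98.3732]; s^0: [182.1908]
First column: [1, 12.3, 46.7119, 98.3732, 182.1908]. Sign changes = RHP roots = 0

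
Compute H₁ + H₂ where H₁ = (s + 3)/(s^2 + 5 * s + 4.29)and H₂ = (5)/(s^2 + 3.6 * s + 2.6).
Parallel: H = H₁ + H₂ = (n₁·d₂ + n₂·d₁)/(d₁·d₂).
n₁·d₂ = s^3 + 6.6*s^2 + 13.4*s + 7.8. n₂·d₁ = 5*s^2 + 25*s + 21.45. Sum = s^3 + 11.6*s^2 + 38.4*s + 29.25. d₁·d₂ = s^4 + 8.6*s^3 + 24.89*s^2 + 28.444*s + 11.154.
H(s) = (s^3 + 11.6*s^2 + 38.4*s + 29.25)/(s^4 + 8.6*s^3 + 24.89*s^2 + 28.444*s + 11.154)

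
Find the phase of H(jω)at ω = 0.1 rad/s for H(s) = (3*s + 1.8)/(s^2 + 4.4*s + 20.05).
Substitute s = j*0.1: H(j0.1) = 0.0901056 + 0.0129917j.
∠H(j0.1) = atan2(Im, Re) = atan2(0.0129917, 0.0901056) = 8.20°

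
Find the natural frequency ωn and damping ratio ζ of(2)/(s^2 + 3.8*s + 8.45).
Underdamped: complex pole -1.9 + 2.2j. ωn = |pole| = 2.907, ζ = -Re(pole)/ωn = 0.6536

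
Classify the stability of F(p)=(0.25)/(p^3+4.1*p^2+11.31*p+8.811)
Denominator: p^3 + 4.1*p^2 + 11.31*p + 8.811 = (p + 1.1)(p^2 + 3*p + 8.01). Poles: -1.1, -1.5 + 2.4j, -1.5 - 2.4j. Stable (all poles in LHP)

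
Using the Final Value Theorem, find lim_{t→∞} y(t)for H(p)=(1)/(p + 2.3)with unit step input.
FVT: lim_{t→∞} y(t) = lim_{p→0} p*Y(p) where Y(p) = H(p)/p.
= lim_{p→0} H(p) = H(0) = num(0)/den(0) = 1/2.3 = 0.4348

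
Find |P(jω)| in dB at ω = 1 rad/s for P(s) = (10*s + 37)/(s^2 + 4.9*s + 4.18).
Substitute s = j*1: P(j1) = 4.88418 - 4.38129j.
|P(j1)| = sqrt(Re² + Im²) = 6.561.
20*log₁₀(6.561) = 16.34 dB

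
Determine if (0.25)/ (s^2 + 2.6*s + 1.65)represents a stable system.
Denominator: s^2 + 2.6*s + 1.65 = (s + 1.5)(s + 1.1). Poles: -1.1, -1.5. All Re(p)<0: Yes (stable)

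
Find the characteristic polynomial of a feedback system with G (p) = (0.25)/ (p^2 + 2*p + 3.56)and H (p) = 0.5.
Characteristic poly = G_den * H_den + G_num * H_num = (p^2 + 2*p + 3.56) + (0.125) = p^2 + 2*p + 3.685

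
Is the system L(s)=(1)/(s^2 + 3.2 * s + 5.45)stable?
Denominator: s^2 + 3.2*s + 5.45. Poles: -1.6 + 1.7j, -1.6 - 1.7j. All Re(p)<0: Yes (stable)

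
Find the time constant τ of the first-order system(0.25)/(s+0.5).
First-order system: τ = -1/pole. Pole = -0.5. τ = -1/(-0.5) = 2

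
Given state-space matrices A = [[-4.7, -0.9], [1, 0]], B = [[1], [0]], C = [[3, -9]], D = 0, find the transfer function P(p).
P(p) = C(pI - A)⁻¹B + D.
Characteristic polynomial det(pI - A) = p^2 + 4.7*p + 0.9.
Numerator from C·adj(pI-A)·B + D·det(pI-A) = 3*p - 9.
P(p) = (3*p - 9)/(p^2 + 4.7*p + 0.9)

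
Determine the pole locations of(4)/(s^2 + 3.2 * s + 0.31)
Set denominator = 0: s^2 + 3.2*s + 0.31 = (s + 3.1)(s + 0.1) = 0 → Poles: -0.1, -3.1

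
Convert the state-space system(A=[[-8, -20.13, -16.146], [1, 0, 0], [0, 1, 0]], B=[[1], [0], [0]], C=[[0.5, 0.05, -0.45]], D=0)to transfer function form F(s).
F(s) = C(sI - A)⁻¹B + D.
Characteristic polynomial det(sI - A) = s^3 + 8*s^2 + 20.13*s + 16.146.
Numerator from C·adj(sI-A)·B + D·det(sI-A) = 0.5*s^2 + 0.05*s - 0.45.
F(s) = (0.5*s^2 + 0.05*s - 0.45)/(s^3 + 8*s^2 + 20.13*s + 16.146)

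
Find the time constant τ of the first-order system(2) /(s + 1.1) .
First-order system: τ = -1/pole. Pole = -1.1. τ = -1/(-1.1) = 0.9091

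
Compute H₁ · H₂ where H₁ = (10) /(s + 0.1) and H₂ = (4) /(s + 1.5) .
Series: H = H₁ · H₂ = (n₁·n₂)/(d₁·d₂).
Num: n₁·n₂ = 40. Den: d₁·d₂ = s^2 + 1.6*s + 0.15.
H(s) = (40)/(s^2 + 1.6*s + 0.15)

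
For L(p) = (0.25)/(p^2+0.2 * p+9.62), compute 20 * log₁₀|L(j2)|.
Substitute p = j*2: L(j2) = 0.0442598 - 0.00315016j.
|L(j2)| = sqrt(Re² + Im²) = 0.04437.
20*log₁₀(0.04437) = -27.06 dB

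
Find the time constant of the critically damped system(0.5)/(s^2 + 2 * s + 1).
Critically damped (ζ = 1): repeated real pole at -1, -1. τ = -1/pole = 1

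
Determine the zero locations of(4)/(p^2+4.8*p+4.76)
Numerator is a nonzero constant (4) → Zeros: none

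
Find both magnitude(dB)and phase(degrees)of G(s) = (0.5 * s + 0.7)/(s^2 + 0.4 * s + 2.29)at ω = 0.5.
Substitute s = j*0.5: G(j0.5) = 0.351771 + 0.0880617j.
|G| = 20*log₁₀(sqrt(Re²+Im²)) = -8.81 dB.
∠G = atan2(Im, Re) = 14.05°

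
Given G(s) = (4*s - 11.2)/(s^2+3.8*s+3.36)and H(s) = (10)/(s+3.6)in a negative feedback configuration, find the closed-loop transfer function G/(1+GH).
Closed-loop T = G/(1+GH).
Numerator: G_num * H_den = 4*s^2 + 3.2*s - 40.32.
Denominator: G_den * H_den + G_num * H_num = (s^3 + 7.4*s^2 + 17.04*s + 12.096) + (40*s - 112) = s^3 + 7.4*s^2 + 57.04*s - 99.904.
T(s) = (4*s^2 + 3.2*s - 40.32)/(s^3 + 7.4*s^2 + 57.04*s - 99.904)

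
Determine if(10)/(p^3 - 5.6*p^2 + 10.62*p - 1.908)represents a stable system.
Denominator: p^3 - 5.6*p^2 + 10.62*p - 1.908 = (p - 0.2)(p^2 - 5.4*p + 9.54). Poles: 0.2, 2.7 + 1.5j, 2.7 - 1.5j. All Re(p)<0: No (unstable)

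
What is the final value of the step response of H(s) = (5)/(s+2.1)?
FVT: lim_{t→∞} y(t) = lim_{s→0} s*Y(s) where Y(s) = H(s)/s.
= lim_{s→0} H(s) = H(0) = num(0)/den(0) = 5/2.1 = 2.381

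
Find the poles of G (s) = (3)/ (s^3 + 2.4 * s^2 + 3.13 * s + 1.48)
Set denominator = 0: s^3 + 2.4*s^2 + 3.13*s + 1.48 = (s + 0.8)(s^2 + 1.6*s + 1.85) = 0 → Poles: -0.8, -0.8 + 1.1j, -0.8 - 1.1j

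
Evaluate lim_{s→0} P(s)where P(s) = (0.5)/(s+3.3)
DC gain = P(0) = num(0)/den(0) = 0.5/3.3 = 0.1515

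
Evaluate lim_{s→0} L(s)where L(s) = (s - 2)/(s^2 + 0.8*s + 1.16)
DC gain = L(0) = num(0)/den(0) = -2/1.16 = -1.724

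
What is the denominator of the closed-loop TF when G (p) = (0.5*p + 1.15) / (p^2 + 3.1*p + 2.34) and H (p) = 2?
Characteristic poly = G_den * H_den + G_num * H_num = (p^2 + 3.1*p + 2.34) + (p + 2.3) = p^2 + 4.1*p + 4.64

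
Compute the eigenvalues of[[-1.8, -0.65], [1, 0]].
Eigenvalues solve det(λI - A) = 0.
Characteristic polynomial: λ^2 + 1.8*λ + 0.65 = 0.
Factor: (λ + 0.5)(λ + 1.3) = 0.
Roots: -0.5, -1.3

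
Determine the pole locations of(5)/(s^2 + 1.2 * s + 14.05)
Set denominator = 0: s^2 + 1.2*s + 14.05 = 0 → Poles: -0.6 + 3.7j, -0.6 - 3.7j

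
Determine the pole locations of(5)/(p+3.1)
Set denominator = 0: p + 3.1 = 0 → Poles: -3.1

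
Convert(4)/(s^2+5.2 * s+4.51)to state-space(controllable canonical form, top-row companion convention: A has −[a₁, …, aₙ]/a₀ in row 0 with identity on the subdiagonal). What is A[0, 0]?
Reachable canonical form for den = s^2 + 5.2*s + 4.51: top row of A = -[a₁,a₂,...,aₙ]/a₀, ones on the subdiagonal, zeros elsewhere.
A = [[-5.2, -4.51], [1, 0]].
A[0,0] = -5.2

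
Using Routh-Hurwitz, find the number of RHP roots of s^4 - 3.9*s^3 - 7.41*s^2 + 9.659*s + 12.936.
Routh array:
s^4: [1, -7.41, 12.936]; s^3: [-3.9, 9.659]; s^2: [-4.93333, 12.936]; s^1: [-0.567432]; s^0: [12.936]
First column: [1, -3.9, -4.93333, -0.567432, 12.936]. Sign changes = RHP roots = 2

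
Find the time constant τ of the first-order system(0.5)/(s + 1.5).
First-order system: τ = -1/pole. Pole = -1.5. τ = -1/(-1.5) = 0.6667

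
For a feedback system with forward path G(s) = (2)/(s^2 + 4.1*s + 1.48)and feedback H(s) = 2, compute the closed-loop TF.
Closed-loop T = G/(1+GH).
Numerator: G_num * H_den = 2.
Denominator: G_den * H_den + G_num * H_num = (s^2 + 4.1*s + 1.48) + (4) = s^2 + 4.1*s + 5.48.
T(s) = (2)/(s^2 + 4.1*s + 5.48)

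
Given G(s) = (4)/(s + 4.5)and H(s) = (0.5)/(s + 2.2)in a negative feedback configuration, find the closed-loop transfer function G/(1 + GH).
Closed-loop T = G/(1+GH).
Numerator: G_num * H_den = 4*s + 8.8.
Denominator: G_den * H_den + G_num * H_num = (s^2 + 6.7*s + 9.9) + (2) = s^2 + 6.7*s + 11.9.
T(s) = (4*s + 8.8)/(s^2 + 6.7*s + 11.9)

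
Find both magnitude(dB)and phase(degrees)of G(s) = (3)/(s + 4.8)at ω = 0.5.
Substitute s = j*0.5: G(j0.5) = 0.618291 - 0.0644053j.
|G| = 20*log₁₀(sqrt(Re²+Im²)) = -4.13 dB.
∠G = atan2(Im, Re) = -5.95°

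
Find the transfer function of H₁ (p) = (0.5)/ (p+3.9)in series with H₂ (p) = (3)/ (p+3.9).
Series: H = H₁ · H₂ = (n₁·n₂)/(d₁·d₂).
Num: n₁·n₂ = 1.5. Den: d₁·d₂ = p^2 + 7.8*p + 15.21.
H(p) = (1.5)/(p^2 + 7.8*p + 15.21)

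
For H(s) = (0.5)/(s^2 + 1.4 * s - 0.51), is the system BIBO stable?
Denominator: s^2 + 1.4*s - 0.51 = (s - 0.3)(s + 1.7). Poles: -1.7, 0.3. All Re(p)<0: No (unstable)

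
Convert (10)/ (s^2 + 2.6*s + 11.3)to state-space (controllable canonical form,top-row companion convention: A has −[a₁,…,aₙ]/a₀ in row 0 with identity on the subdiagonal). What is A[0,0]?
Reachable canonical form for den = s^2 + 2.6*s + 11.3: top row of A = -[a₁,a₂,...,aₙ]/a₀, ones on the subdiagonal, zeros elsewhere.
A = [[-2.6, -11.3], [1, 0]].
A[0,0] = -2.6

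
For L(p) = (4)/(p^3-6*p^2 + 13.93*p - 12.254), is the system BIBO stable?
Denominator: p^3 - 6*p^2 + 13.93*p - 12.254 = (p - 2.2)(p^2 - 3.8*p + 5.57). Poles: 1.9 + 1.4j, 1.9 - 1.4j, 2.2. All Re(p)<0: No (unstable)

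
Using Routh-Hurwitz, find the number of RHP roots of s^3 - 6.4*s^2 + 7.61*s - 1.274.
Routh array:
s^3: [1, 7.61]; s^2: [-6.4, -1.274]; s^1: [7.41094]; s^0: [-1.274]
First column: [1, -6.4, 7.41094, -1.274]. Sign changes = RHP roots = 3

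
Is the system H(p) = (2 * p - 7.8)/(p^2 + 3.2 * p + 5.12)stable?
Denominator: p^2 + 3.2*p + 5.12. Poles: -1.6 + 1.6j, -1.6 - 1.6j. All Re(p)<0: Yes (stable)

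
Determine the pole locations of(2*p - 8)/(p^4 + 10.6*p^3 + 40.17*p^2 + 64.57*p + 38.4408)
Set denominator = 0: p^4 + 10.6*p^3 + 40.17*p^2 + 64.57*p + 38.4408 = (p + 3.6)(p + 3.8)(p^2 + 3.2*p + 2.81) = 0 → Poles: -1.6 + 0.5j, -1.6 - 0.5j, -3.6, -3.8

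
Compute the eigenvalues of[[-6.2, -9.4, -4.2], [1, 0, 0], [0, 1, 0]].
Eigenvalues solve det(λI - A) = 0.
Characteristic polynomial: λ^3 + 6.2*λ^2 + 9.4*λ + 4.2 = 0.
Factor: (λ + 1)(λ + 4.2)(λ + 1) = 0.
Roots: -1, -1, -4.2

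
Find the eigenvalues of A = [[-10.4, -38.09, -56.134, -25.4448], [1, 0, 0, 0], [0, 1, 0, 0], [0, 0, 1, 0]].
Eigenvalues solve det(λI - A) = 0.
Characteristic polynomial: λ^4 + 10.4*λ^3 + 38.09*λ^2 + 56.134*λ + 25.4448 = 0.
Factor: (λ + 3.1)(λ + 3.8)(λ + 2.7)(λ + 0.8) = 0.
Roots: -0.8, -2.7, -3.1, -3.8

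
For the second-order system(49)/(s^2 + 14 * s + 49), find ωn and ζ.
Standard form: ωn²/(s²+2ζωn·s+ωn²).
const=49=ωn² → ωn=7, s coeff=14=2ζωn → ζ=1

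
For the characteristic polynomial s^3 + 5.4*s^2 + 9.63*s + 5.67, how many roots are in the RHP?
s^3 + 5.4*s^2 + 9.63*s + 5.67 = (s + 1.5)(s + 1.8)(s + 2.1). Poles: -1.5, -1.8, -2.1. RHP poles (Re>0): 0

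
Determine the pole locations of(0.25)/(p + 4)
Set denominator = 0: p + 4 = 0 → Poles: -4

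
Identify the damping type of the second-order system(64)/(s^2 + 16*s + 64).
Standard form: ωn²/(s²+2ζωn·s+ωn²) gives ωn=8, ζ=1.
Critically damped (ζ = 1)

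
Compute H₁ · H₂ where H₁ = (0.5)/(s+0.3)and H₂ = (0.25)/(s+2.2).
Series: H = H₁ · H₂ = (n₁·n₂)/(d₁·d₂).
Num: n₁·n₂ = 0.125. Den: d₁·d₂ = s^2 + 2.5*s + 0.66.
H(s) = (0.125)/(s^2 + 2.5*s + 0.66)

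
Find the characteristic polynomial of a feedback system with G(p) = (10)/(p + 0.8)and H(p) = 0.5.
Characteristic poly = G_den * H_den + G_num * H_num = (p + 0.8) + (5) = p + 5.8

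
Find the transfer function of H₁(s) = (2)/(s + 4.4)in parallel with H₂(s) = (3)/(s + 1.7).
Parallel: H = H₁ + H₂ = (n₁·d₂ + n₂·d₁)/(d₁·d₂).
n₁·d₂ = 2*s + 3.4. n₂·d₁ = 3*s + 13.2. Sum = 5*s + 16.6. d₁·d₂ = s^2 + 6.1*s + 7.48.
H(s) = (5*s + 16.6)/(s^2 + 6.1*s + 7.48)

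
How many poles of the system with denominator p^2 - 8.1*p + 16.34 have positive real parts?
p^2 - 8.1*p + 16.34 = (p - 3.8)(p - 4.3). Poles: 3.8, 4.3. RHP poles (Re>0): 2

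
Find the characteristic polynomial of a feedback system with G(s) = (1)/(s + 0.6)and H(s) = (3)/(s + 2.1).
Characteristic poly = G_den * H_den + G_num * H_num = (s^2 + 2.7*s + 1.26) + (3) = s^2 + 2.7*s + 4.26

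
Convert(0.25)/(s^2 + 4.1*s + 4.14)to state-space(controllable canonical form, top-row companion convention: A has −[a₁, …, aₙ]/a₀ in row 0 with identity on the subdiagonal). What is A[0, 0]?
Reachable canonical form for den = s^2 + 4.1*s + 4.14: top row of A = -[a₁,a₂,...,aₙ]/a₀, ones on the subdiagonal, zeros elsewhere.
A = [[-4.1, -4.14], [1, 0]].
A[0,0] = -4.1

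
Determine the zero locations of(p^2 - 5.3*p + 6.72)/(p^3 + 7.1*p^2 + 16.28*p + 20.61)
Set numerator = 0: p^2 - 5.3*p + 6.72 = (p - 3.2)(p - 2.1) = 0 → Zeros: 2.1, 3.2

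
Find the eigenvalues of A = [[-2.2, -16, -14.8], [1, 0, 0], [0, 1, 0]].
Eigenvalues solve det(λI - A) = 0.
Characteristic polynomial: λ^3 + 2.2*λ^2 + 16*λ + 14.8 = 0.
Factor: (λ + 1)(λ^2 + 1.2*λ + 14.8) = 0.
Roots: -0.6 + 3.8j, -0.6 - 3.8j, -1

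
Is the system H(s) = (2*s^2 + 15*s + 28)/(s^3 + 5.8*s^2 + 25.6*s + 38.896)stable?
Denominator: s^3 + 5.8*s^2 + 25.6*s + 38.896 = (s + 2.2)(s^2 + 3.6*s + 17.68). Poles: -1.8 + 3.8j, -1.8 - 3.8j, -2.2. All Re(p)<0: Yes (stable)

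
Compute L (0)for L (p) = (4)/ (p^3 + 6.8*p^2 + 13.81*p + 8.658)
DC gain = L(0) = num(0)/den(0) = 4/8.658 = 0.462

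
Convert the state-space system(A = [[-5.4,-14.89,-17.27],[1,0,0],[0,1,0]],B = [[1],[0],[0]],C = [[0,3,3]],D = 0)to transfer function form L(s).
L(s) = C(sI - A)⁻¹B + D.
Characteristic polynomial det(sI - A) = s^3 + 5.4*s^2 + 14.89*s + 17.27.
Numerator from C·adj(sI-A)·B + D·det(sI-A) = 3*s + 3.
L(s) = (3*s + 3)/(s^3 + 5.4*s^2 + 14.89*s + 17.27)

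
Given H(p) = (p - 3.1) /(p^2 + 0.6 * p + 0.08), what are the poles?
Set denominator = 0: p^2 + 0.6*p + 0.08 = (p + 0.2)(p + 0.4) = 0 → Poles: -0.2, -0.4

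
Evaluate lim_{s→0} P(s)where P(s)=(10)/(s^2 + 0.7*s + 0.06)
DC gain = P(0) = num(0)/den(0) = 10/0.06 = 166.7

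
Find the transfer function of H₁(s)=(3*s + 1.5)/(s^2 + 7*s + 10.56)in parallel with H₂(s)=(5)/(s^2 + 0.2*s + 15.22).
Parallel: H = H₁ + H₂ = (n₁·d₂ + n₂·d₁)/(d₁·d₂).
n₁·d₂ = 3*s^3 + 2.1*s^2 + 45.96*s + 22.83. n₂·d₁ = 5*s^2 + 35*s + 52.8. Sum = 3*s^3 + 7.1*s^2 + 80.96*s + 75.63. d₁·d₂ = s^4 + 7.2*s^3 + 27.18*s^2 + 108.652*s + 160.7232.
H(s) = (3*s^3 + 7.1*s^2 + 80.96*s + 75.63)/(s^4 + 7.2*s^3 + 27.18*s^2 + 108.652*s + 160.7232)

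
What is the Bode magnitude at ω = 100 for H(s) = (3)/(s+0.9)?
Substitute s = j*100: H(j100) = 0.000269978 - 0.0299976j.
|H(j100)| = sqrt(Re² + Im²) = 0.03.
20*log₁₀(0.03) = -30.46 dB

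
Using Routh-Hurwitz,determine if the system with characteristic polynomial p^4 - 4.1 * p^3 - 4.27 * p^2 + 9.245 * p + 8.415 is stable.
Routh array:
p^4: [1, -4.27, 8.415]; p^3: [-4.1, 9.245]; p^2: [-2.01512, 8.415]; p^1: [-7.8763]; p^0: [8.415]
First column: [1, -4.1, -2.01512, -7.8763, 8.415]. Sign changes = 2.
No, unstable (2 RHP root(s))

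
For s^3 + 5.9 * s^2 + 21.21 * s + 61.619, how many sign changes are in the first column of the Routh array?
Routh array:
s^3: [1, 21.21]; s^2: [5.9, 61.619]; s^1: [10.7661]; s^0: [61.619]
First column: [1, 5.9, 10.7661, 61.619]. Sign changes = 0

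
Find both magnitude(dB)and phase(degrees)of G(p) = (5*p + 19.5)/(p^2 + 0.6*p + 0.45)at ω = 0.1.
Substitute p = j*0.1: G(j0.1) = 43.6613 - 4.81744j.
|G| = 20*log₁₀(sqrt(Re²+Im²)) = 32.85 dB.
∠G = atan2(Im, Re) = -6.30°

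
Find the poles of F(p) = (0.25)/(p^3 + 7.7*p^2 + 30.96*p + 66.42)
Set denominator = 0: p^3 + 7.7*p^2 + 30.96*p + 66.42 = (p + 4.1)(p^2 + 3.6*p + 16.2) = 0 → Poles: -1.8 + 3.6j, -1.8 - 3.6j, -4.1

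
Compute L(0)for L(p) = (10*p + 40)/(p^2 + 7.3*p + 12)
DC gain = L(0) = num(0)/den(0) = 40/12 = 3.333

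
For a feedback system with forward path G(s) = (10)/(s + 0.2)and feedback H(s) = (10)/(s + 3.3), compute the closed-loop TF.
Closed-loop T = G/(1+GH).
Numerator: G_num * H_den = 10*s + 33.
Denominator: G_den * H_den + G_num * H_num = (s^2 + 3.5*s + 0.66) + (100) = s^2 + 3.5*s + 100.66.
T(s) = (10*s + 33)/(s^2 + 3.5*s + 100.66)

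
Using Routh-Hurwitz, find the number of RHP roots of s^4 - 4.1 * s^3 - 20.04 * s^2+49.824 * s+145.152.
Routh array:
s^4: [1, -20.04, 145.152]; s^3: [-4.1, 49.824]; s^2: [-7.8878, 145.152]; s^1: [-25.6245]; s^0: [145.152]
First column: [1, -4.1, -7.8878, -25.6245, 145.152]. Sign changes = RHP roots = 2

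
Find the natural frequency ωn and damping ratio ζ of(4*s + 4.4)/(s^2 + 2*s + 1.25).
Underdamped: complex pole -1 + 0.5j. ωn = |pole| = 1.118, ζ = -Re(pole)/ωn = 0.8944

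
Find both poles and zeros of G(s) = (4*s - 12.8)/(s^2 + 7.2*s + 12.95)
Set denominator = 0: s^2 + 7.2*s + 12.95 = (s + 3.7)(s + 3.5) = 0 → Poles: -3.5, -3.7
Set numerator = 0: 4*s - 12.8 = 0 → Zeros: 3.2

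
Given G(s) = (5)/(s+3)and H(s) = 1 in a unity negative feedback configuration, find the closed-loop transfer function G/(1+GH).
Closed-loop T = G/(1+GH).
Numerator: G_num * H_den = 5.
Denominator: G_den * H_den + G_num * H_num = (s + 3) + (5) = s + 8.
T(s) = (5)/(s + 8)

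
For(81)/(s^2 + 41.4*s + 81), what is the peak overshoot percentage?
Standard form: ωn²/(s²+2ζωn·s+ωn²) → ωn = 9, ζ = 2.3.
ζ ≥ 1, so the response is non-oscillatory: peak overshoot = 0%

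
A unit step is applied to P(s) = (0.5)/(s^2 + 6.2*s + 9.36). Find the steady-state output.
FVT: lim_{t→∞} y(t) = lim_{s→0} s*Y(s) where Y(s) = P(s)/s.
= lim_{s→0} P(s) = P(0) = num(0)/den(0) = 0.5/9.36 = 0.05342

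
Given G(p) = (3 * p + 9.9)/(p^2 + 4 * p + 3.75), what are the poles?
Set denominator = 0: p^2 + 4*p + 3.75 = (p + 1.5)(p + 2.5) = 0 → Poles: -1.5, -2.5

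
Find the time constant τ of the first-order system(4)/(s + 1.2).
First-order system: τ = -1/pole. Pole = -1.2. τ = -1/(-1.2) = 0.8333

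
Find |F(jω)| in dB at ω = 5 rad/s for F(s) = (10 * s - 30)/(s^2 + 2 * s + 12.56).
Substitute s = j*5: F(j5) = 3.42763 - 1.26397j.
|F(j5)| = sqrt(Re² + Im²) = 3.653.
20*log₁₀(3.653) = 11.25 dB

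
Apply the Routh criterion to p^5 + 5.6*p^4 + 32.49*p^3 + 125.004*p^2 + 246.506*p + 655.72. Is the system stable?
Routh array:
p^5: [1, 32.49, 246.506]; p^4: [5.6, 125.004, 655.72]; p^3: [10.1679, 129.413]; p^2: [53.729, 655.72]; p^1: [5.32257]; p^0: [655.72]
First column: [1, 5.6, 10.1679, 53.729, 5.32257, 655.72]. Sign changes = 0.
Yes, stable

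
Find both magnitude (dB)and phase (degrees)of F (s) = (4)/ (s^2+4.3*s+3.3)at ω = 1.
Substitute s = j*1: F(j1) = 0.38688 - 0.723297j.
|F| = 20*log₁₀(sqrt(Re²+Im²)) = -1.72 dB.
∠F = atan2(Im, Re) = -61.86°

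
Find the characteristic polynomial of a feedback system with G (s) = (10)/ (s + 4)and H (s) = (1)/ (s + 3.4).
Characteristic poly = G_den * H_den + G_num * H_num = (s^2 + 7.4*s + 13.6) + (10) = s^2 + 7.4*s + 23.6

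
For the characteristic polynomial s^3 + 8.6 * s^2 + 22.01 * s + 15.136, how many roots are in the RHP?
s^3 + 8.6*s^2 + 22.01*s + 15.136 = (s + 4.3)(s + 1.1)(s + 3.2). Poles: -1.1, -3.2, -4.3. RHP poles (Re>0): 0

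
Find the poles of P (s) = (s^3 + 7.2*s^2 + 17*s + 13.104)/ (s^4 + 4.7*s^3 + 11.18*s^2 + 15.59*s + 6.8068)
Set denominator = 0: s^4 + 4.7*s^3 + 11.18*s^2 + 15.59*s + 6.8068 = (s + 0.7)(s + 2.2)(s^2 + 1.8*s + 4.42) = 0 → Poles: -0.7, -0.9 + 1.9j, -0.9 - 1.9j, -2.2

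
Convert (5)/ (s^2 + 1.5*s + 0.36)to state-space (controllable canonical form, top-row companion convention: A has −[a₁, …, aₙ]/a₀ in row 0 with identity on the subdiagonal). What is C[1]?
Reachable canonical form: C = numerator coefficients (right-aligned, zero-padded to length n).
num = 5, C = [[0, 5]].
C[1] = 5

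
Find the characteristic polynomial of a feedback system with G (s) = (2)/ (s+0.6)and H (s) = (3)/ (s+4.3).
Characteristic poly = G_den * H_den + G_num * H_num = (s^2 + 4.9*s + 2.58) + (6) = s^2 + 4.9*s + 8.58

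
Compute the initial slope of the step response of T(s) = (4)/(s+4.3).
IVT: y'(0⁺) = lim_{s→∞} s²·Y(s) = lim_{s→∞} s·T(s).
deg(num) = 0, deg(den) = 1, relative degree = 1, so s·T(s) → (leading num)/(leading den) = 4/1 = 4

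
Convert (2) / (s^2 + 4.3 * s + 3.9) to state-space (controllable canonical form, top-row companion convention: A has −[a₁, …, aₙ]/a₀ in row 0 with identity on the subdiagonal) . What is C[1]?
Reachable canonical form: C = numerator coefficients (right-aligned, zero-padded to length n).
num = 2, C = [[0, 2]].
C[1] = 2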